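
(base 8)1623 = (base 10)915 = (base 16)393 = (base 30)10f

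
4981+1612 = 6593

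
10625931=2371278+8254653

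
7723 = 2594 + 5129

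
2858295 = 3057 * 935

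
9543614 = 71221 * 134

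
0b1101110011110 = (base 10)7070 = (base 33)6g8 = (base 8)15636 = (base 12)4112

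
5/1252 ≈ 0.00399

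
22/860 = 11/430 ≈ 0.0256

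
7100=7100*1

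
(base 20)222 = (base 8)1512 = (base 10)842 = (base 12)5a2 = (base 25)18h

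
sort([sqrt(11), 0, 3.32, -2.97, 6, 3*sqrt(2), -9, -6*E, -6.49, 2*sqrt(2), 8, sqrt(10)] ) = [-6*E, -9, -6.49, -2.97, 0, 2*sqrt(2), sqrt(10), sqrt(11), 3.32, 3*sqrt(2), 6, 8] 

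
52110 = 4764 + 47346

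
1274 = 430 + 844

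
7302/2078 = 3 + 534/1039 ≈ 3.51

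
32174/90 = 357 + 22/45 ≈ 357.49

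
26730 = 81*330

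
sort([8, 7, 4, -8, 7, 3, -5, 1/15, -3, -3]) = [-8, -5, -3, -3, 1/15, 3, 4, 7, 7, 8]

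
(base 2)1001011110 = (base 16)25e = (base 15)2a6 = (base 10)606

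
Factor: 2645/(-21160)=-1 * 2^(-3)=-1/8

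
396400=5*79280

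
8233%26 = 17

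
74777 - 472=74305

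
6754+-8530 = -1776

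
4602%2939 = 1663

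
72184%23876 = 556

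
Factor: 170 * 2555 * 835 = 2^1 * 5^3 * 7^1 * 17^1 * 73^1 * 167^1 = 362682250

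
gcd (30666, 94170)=6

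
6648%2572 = 1504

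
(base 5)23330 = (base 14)8a7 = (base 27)29e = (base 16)6b3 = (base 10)1715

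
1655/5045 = 331/1009 ≈ 0.328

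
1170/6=195=195.00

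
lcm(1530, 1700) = 15300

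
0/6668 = 0 = 0.00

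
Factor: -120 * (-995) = 2^3 * 3^1 * 5^2 * 199^1 = 119400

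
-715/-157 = 4 + 87/157 ≈ 4.55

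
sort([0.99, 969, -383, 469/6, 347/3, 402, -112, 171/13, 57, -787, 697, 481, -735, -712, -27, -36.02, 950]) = [-787, -735, -712, -383, -112, -36.02, -27, 0.99, 171/13, 57, 469/6, 347/3, 402, 481, 697, 950, 969]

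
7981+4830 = 12811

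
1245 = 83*15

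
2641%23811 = 2641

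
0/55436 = 0 = 0.00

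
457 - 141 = 316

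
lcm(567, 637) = 51597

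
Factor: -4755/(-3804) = 2^(-2)*5^1 = 5/4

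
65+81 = 146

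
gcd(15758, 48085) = 1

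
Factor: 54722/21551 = 2^1 * 23^(-1) * 937^(-1) * 27361^1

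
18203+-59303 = -41100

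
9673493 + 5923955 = 15597448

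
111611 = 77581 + 34030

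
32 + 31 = 63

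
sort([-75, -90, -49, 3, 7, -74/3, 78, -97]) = [-97, -90, -75, -49, -74/3, 3, 7, 78]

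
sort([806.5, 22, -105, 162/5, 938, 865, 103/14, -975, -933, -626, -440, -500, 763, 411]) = [-975, -933, -626, -500, -440, -105, 103/14, 22, 162/5, 411, 763, 806.5, 865, 938]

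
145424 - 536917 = -391493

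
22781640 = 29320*777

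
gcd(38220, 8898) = 6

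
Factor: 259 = 7^1*37^1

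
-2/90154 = -1/45077 ≈ -0.0000222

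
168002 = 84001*2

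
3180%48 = 12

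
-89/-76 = 1 + 13/76 ≈ 1.17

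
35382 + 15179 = 50561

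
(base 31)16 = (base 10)37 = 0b100101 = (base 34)13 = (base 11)34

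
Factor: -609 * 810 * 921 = -1 * 2^1 * 3^6 * 5^1 * 7^1 * 29^1 * 307^1 = -454320090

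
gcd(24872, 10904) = 8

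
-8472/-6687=1 + 595/2229 ≈ 1.27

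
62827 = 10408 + 52419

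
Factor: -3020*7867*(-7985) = 2^2*5^2*151^1*1597^1*7867^1 = 189710344900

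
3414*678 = 2314692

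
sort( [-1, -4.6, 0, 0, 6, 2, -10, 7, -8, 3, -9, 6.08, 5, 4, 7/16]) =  [-10, -9, -8, -4.6, -1, 0, 0, 7/16, 2, 3, 4, 5, 6, 6.08, 7]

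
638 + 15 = 653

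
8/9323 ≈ 0.000858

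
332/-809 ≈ -0.410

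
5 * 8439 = 42195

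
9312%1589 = 1367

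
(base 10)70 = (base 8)106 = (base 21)37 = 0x46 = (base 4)1012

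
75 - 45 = 30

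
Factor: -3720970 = -1 * 2^1 * 5^1 * 11^1 * 33827^1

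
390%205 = 185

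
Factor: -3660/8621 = -1 * 2^2 * 3^1 * 5^1 * 37^(-1) * 61^1 * 233^(-1) 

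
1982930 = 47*42190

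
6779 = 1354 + 5425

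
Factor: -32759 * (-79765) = 5^1 * 7^1 * 17^1 * 41^1 * 43^1 * 47^1 * 53^1 = 2613021635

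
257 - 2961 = -2704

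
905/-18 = -50 - 5/18 ≈ -50.28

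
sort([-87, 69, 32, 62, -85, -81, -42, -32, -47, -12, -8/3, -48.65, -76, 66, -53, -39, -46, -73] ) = [-87, -85, -81, -76, -73, -53, -48.65, -47, -46, -42, -39, -32, -12, -8/3, 32, 62, 66, 69] 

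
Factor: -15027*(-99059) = 3^1*17^1*5009^1*5827^1 = 1488559593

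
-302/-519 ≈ 0.582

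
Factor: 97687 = 97687^1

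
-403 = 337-740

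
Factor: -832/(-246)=2^5 * 3^(-1) * 13^1 * 41^(-1)=416/123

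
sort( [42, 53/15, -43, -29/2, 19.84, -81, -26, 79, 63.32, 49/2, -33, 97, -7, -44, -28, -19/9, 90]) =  [-81, -44, -43, -33, -28, -26, -29/2, -7, -19/9, 53/15, 19.84, 49/2, 42, 63.32, 79, 90, 97]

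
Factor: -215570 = -1*2^1*5^1*21557^1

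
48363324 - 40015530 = 8347794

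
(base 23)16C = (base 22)18J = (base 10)679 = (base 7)1660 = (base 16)2A7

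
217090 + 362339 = 579429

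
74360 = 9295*8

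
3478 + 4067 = 7545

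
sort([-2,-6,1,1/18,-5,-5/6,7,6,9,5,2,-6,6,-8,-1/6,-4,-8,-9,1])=[-9,-8,-8,-6,-6,-5,-4,-2,-5/6,-1/6,1/18,1,1,2,5,6,6,7,9]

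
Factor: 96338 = 2^1 * 11^1 * 29^1 * 151^1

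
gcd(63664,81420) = 92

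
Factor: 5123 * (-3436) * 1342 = -1 * 2^3 * 11^1 * 47^1 * 61^1 * 109^1 * 859^1 = -23622726776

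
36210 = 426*85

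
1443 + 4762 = 6205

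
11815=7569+4246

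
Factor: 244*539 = 2^2*7^2*11^1*61^1 = 131516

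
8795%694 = 467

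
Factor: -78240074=-1*2^1*11^1*3556367^1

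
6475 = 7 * 925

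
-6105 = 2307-8412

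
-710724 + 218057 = -492667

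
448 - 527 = -79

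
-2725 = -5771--3046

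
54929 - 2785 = 52144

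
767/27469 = 59/2113 ≈ 0.0279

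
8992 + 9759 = 18751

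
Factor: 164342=2^1 * 82171^1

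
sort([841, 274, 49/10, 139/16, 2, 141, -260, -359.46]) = [-359.46, -260, 2, 49/10, 139/16, 141, 274, 841]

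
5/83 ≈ 0.0602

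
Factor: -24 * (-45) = 2^3 * 3^3 * 5^1 = 1080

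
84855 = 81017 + 3838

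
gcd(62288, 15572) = 15572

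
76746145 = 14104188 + 62641957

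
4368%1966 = 436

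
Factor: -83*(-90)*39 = 2^1*3^3*5^1*13^1*83^1 = 291330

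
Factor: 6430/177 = 2^1*3^(-1)*5^1*59^(-1)*643^1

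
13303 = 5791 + 7512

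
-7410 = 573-7983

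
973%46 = 7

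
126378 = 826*153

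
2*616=1232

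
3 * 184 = 552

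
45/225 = 1/5 = 0.20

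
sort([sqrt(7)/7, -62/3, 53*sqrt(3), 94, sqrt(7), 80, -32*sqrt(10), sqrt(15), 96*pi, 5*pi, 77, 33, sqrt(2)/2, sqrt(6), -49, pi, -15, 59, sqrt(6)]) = [-32*sqrt(10), -49, -62/3, -15, sqrt(7)/7, sqrt(2)/2, sqrt(6), sqrt(6), sqrt(7), pi, sqrt(15), 5*pi, 33, 59, 77, 80, 53*sqrt(3), 94, 96*pi]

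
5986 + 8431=14417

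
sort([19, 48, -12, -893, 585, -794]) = [-893, -794, -12, 19, 48, 585]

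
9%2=1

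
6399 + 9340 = 15739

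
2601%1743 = 858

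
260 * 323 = 83980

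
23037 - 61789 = -38752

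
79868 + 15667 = 95535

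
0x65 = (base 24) 45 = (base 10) 101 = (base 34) 2x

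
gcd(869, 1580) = 79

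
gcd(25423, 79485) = 1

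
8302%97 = 57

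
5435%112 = 59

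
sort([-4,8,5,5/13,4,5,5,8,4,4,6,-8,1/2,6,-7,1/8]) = [-8,-7,-4,1/8,5/13,1/2,4,4,4,5,5,5,6,6,8,8]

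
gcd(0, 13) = 13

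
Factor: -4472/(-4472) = 1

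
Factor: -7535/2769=-1*3^(-1)*5^1*11^1*13^(-1)*71^(-1)*137^1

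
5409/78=69 + 9/26≈69.35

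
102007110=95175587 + 6831523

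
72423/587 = 123 + 222/587 ≈ 123.38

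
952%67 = 14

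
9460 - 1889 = 7571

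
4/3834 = 2/1917 ≈ 0.00104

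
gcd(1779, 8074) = 1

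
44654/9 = 4961 + 5/9 ≈ 4961.56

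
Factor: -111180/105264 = -1*2^(-2)*3^(-1)*5^1*43^(-1)*109^1 = -545/516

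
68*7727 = 525436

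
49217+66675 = 115892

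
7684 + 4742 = 12426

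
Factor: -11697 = -1 * 3^1 * 7^1 * 557^1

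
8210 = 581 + 7629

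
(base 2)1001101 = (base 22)3b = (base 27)2n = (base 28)2l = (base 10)77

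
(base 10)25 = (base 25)10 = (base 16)19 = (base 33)p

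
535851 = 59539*9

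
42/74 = 21/37 ≈ 0.568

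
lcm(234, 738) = 9594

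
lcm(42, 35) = 210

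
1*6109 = 6109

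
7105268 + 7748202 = 14853470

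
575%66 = 47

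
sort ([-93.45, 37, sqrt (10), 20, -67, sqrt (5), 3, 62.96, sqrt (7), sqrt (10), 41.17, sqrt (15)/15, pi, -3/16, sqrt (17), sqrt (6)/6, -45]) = [-93.45, -67, -45, -3/16, sqrt (15)/15, sqrt (6)/6, sqrt (5), sqrt (7), 3, pi, sqrt (10), sqrt (10), sqrt (17), 20, 37, 41.17, 62.96]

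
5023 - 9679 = -4656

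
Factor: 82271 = 7^2*23^1*73^1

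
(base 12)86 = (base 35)2w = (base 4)1212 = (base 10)102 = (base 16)66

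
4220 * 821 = 3464620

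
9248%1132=192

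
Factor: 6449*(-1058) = -1*2^1*23^2*6449^1 = -6823042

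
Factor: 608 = 2^5*19^1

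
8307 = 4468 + 3839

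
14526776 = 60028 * 242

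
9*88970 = 800730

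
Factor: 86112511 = 86112511^1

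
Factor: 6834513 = 3^1*7^1*325453^1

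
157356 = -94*(-1674)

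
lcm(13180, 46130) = 92260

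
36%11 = 3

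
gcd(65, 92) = 1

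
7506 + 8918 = 16424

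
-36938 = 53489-90427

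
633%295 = 43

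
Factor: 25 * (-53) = -1 * 5^2 * 53^1 = -1325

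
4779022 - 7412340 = -2633318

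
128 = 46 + 82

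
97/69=1 + 28/69 ≈ 1.41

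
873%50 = 23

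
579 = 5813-5234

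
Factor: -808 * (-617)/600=3^(-1) * 5^(-2) * 101^1 * 617^1=62317/75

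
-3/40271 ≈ -0.0000745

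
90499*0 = 0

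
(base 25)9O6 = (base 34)5D9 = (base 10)6231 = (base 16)1857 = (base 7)24111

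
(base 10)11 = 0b1011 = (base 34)b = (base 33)b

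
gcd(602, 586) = 2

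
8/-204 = -2/51 ≈ -0.0392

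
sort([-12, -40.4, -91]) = [-91, -40.4, -12]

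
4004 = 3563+441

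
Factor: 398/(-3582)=-1*3^(-2)=-1/9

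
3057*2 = 6114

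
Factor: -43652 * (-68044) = 2^4 * 7^1 * 1559^1 * 17011^1 = 2970256688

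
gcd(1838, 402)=2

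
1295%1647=1295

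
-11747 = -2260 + -9487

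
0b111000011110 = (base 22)7a6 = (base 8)7036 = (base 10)3614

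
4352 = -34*(-128)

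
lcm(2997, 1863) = 68931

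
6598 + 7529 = 14127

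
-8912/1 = -8912 = -8912.00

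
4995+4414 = 9409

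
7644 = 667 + 6977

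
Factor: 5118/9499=2^1*3^1*7^(-1)*23^(-1)*59^(-1)*853^1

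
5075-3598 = 1477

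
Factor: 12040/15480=3^(-2)*7^1=7/9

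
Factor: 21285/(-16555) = -1*3^2*7^(-1) = -9/7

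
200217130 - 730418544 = -530201414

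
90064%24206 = 17446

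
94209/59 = 1596+45/59 ≈ 1596.76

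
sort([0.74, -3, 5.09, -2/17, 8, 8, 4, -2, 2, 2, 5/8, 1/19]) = [-3, -2, -2/17, 1/19, 5/8, 0.74, 2, 2, 4, 5.09, 8, 8]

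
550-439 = 111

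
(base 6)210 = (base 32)2e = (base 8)116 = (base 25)33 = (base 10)78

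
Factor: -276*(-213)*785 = 2^2*3^2*5^1*23^1*71^1*157^1 = 46148580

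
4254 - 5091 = -837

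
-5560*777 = -4320120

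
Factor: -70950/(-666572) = 2^(-1)*3^1*5^2*11^1*43^1*166643^(-1) = 35475/333286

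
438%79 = 43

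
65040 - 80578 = -15538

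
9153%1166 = 991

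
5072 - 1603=3469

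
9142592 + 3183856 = 12326448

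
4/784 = 1/196 ≈ 0.00510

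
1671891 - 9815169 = -8143278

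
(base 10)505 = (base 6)2201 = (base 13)2cb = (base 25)k5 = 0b111111001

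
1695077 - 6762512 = -5067435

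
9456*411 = 3886416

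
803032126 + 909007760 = 1712039886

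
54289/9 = 6032 + 1/9 ≈ 6032.11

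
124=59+65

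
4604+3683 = 8287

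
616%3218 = 616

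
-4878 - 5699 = -10577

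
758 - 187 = 571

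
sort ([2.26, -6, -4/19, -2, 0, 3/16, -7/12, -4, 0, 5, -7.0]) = [-7.0, -6, -4, -2, -7/12, -4/19, 0, 0, 3/16, 2.26, 5]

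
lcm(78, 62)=2418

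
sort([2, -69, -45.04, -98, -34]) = [-98, -69, -45.04, -34, 2]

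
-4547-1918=-6465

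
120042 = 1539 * 78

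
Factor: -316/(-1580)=5^(-1)=1/5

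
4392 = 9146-4754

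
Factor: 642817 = 7^1*131^1*701^1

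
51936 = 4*12984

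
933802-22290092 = -21356290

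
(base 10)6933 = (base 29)872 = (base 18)1373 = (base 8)15425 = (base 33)6c3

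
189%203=189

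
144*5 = 720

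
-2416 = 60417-62833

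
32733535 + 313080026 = 345813561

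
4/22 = 2/11 ≈ 0.182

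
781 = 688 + 93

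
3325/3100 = 1+9/124 ≈ 1.07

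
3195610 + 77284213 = 80479823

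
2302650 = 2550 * 903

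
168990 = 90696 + 78294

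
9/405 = 1/45 ≈ 0.0222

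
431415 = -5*(-86283)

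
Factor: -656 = -1*2^4*41^1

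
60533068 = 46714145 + 13818923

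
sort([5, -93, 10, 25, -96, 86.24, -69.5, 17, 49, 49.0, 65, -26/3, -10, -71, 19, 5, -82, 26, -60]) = [-96, -93, -82, -71, -69.5, -60, -10, -26/3, 5, 5, 10, 17, 19, 25, 26, 49, 49.0, 65, 86.24]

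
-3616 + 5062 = 1446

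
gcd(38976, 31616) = 64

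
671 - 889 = -218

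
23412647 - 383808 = 23028839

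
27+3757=3784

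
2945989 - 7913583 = -4967594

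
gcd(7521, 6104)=109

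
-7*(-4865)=34055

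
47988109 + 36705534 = 84693643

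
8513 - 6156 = 2357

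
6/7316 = 3/3658 ≈ 0.000820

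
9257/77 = 120 + 17/77 ≈ 120.22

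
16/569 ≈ 0.0281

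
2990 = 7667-4677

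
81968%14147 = 11233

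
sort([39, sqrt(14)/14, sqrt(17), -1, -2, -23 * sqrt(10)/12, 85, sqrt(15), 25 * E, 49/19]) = [-23 * sqrt(10)/12, -2, -1, sqrt(14)/14, 49/19, sqrt(15), sqrt(17), 39, 25 * E, 85]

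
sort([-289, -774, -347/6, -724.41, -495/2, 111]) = [-774, -724.41, -289, -495/2, -347/6, 111]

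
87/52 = 1+35/52≈1.67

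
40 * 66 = 2640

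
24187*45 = 1088415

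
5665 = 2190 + 3475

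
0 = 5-5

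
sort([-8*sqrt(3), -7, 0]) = [-8*sqrt(3), -7, 0]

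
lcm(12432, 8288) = 24864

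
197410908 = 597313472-399902564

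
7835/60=130 + 7/12 ≈ 130.58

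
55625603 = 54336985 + 1288618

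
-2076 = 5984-8060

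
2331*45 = 104895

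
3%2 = 1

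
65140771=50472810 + 14667961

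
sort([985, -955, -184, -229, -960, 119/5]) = [-960, -955, -229, -184, 119/5, 985]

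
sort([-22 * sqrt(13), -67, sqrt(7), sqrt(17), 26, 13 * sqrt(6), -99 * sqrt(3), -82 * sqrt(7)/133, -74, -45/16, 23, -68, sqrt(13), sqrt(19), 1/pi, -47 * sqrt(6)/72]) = [-99 * sqrt(3), -22 * sqrt(13), -74, -68, -67, -45/16, -82 * sqrt(7)/133, -47 * sqrt(6)/72, 1/pi, sqrt(7), sqrt(13), sqrt(17), sqrt(19), 23, 26, 13 * sqrt(6)]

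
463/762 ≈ 0.608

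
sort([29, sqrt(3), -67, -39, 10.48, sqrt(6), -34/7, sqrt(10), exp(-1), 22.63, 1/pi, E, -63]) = [-67, -63, -39, -34/7, 1/pi, exp(-1), sqrt(3), sqrt(6), E, sqrt(10), 10.48, 22.63, 29]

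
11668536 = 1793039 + 9875497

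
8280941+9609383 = 17890324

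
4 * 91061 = 364244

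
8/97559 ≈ 0.0000820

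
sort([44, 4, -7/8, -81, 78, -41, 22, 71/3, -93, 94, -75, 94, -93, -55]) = [-93, -93, -81, -75, -55, -41, -7/8, 4, 22, 71/3, 44, 78, 94, 94]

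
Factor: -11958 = -1*2^1*3^1*1993^1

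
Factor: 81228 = 2^2 * 3^1 * 7^1 * 967^1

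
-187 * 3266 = -610742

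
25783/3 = 8594 + 1/3 ≈ 8594.33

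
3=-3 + 6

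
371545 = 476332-104787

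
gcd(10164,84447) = 33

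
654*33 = 21582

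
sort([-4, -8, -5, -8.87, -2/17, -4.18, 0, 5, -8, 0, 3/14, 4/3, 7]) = [-8.87, -8, -8, -5, -4.18, -4, -2/17, 0, 0, 3/14, 4/3, 5, 7]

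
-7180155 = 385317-7565472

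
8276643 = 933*8871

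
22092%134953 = 22092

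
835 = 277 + 558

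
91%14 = 7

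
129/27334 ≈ 0.00472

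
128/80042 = 64/40021 ≈ 0.00160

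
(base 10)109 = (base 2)1101101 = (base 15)74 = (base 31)3g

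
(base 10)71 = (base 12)5b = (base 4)1013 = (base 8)107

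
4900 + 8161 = 13061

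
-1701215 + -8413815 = -10115030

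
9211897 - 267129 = 8944768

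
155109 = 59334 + 95775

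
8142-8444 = -302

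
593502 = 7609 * 78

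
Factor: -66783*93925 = -1*3^1*5^2*13^1*17^2*113^1*197^1 = -6272593275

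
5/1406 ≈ 0.00356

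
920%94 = 74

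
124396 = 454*274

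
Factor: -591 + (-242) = -1*7^2*17^1 = -833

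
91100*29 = 2641900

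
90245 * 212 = 19131940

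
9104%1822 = 1816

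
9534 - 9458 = 76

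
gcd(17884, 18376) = 4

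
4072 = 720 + 3352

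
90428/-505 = -179 - 33/505 ≈ -179.07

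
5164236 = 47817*108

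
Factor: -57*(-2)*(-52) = -1*2^3*3^1*13^1*19^1 = -5928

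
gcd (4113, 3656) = 457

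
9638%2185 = 898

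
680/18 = 37+7/9 ≈ 37.78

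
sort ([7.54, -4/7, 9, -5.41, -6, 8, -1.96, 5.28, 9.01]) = [-6, -5.41, -1.96, -4/7, 5.28, 7.54, 8, 9, 9.01]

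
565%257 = 51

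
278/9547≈0.0291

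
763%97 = 84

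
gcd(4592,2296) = 2296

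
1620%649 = 322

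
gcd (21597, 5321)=313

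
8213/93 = 88+29/93 ≈ 88.31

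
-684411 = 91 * (-7521)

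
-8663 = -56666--48003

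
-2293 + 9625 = 7332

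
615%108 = 75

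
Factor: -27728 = -1*2^4*1733^1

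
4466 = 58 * 77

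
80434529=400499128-320064599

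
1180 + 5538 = 6718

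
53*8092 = 428876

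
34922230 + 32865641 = 67787871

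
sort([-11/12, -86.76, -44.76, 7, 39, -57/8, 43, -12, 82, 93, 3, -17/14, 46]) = [-86.76, -44.76, -12, -57/8, -17/14, -11/12, 3, 7, 39, 43, 46, 82, 93]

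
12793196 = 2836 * 4511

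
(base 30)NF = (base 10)705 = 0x2C1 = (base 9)863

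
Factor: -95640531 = -1*3^1*7^1*151^1*30161^1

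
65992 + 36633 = 102625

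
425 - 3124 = -2699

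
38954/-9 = -4328 - 2/9 ≈ -4328.22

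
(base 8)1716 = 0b1111001110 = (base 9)1302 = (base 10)974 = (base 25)1do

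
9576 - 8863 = 713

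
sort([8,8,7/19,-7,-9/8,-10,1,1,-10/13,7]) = [-10,-7,-9/8,-10/13,7/19,1,1,7,8,8]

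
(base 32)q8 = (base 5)11330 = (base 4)31020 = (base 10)840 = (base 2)1101001000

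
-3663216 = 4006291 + -7669507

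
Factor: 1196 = 2^2*13^1*23^1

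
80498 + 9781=90279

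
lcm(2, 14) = 14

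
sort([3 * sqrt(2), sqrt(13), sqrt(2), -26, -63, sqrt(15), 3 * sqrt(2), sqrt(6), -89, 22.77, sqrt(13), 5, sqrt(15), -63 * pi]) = [-63 * pi, -89, -63, -26, sqrt(2), sqrt(6), sqrt(13), sqrt(13), sqrt(15), sqrt(15), 3 * sqrt(2), 3 * sqrt(2), 5, 22.77]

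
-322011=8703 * (-37)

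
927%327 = 273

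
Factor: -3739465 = -1 * 5^1 * 79^1 * 9467^1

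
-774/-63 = 12 + 2/7 ≈ 12.29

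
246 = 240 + 6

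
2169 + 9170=11339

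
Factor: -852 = -1 * 2^2 * 3^1 * 71^1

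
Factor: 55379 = 79^1*701^1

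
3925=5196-1271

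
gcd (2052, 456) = 228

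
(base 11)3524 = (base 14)1984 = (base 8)11020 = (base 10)4624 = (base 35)3r4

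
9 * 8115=73035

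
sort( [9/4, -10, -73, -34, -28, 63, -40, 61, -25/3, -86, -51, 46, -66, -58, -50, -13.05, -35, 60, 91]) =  [-86, -73, -66, -58, -51, -50, -40, -35, -34, -28, -13.05, -10, -25/3, 9/4, 46, 60, 61, 63, 91]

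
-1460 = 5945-7405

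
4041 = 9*449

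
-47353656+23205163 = -24148493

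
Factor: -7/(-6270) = 2^(-1)*3^(-1)*5^(-1)*7^1*11^(-1)*19^(-1)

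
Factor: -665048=-1*2^3*59^1*1409^1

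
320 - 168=152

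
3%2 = 1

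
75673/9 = 8408 + 1/9 ≈ 8408.11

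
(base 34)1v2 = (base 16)8a4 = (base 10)2212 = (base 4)202210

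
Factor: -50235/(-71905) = 3^1*17^1*73^(-1) = 51/73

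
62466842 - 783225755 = -720758913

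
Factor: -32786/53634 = -1*3^(-1)*7^(-1)*13^2*97^1*1277^(-1) = -16393/26817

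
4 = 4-0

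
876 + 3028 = 3904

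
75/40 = 15/8 ≈ 1.88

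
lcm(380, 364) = 34580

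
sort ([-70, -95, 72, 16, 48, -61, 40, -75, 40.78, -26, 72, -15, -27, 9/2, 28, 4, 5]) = [-95, -75, -70, -61, -27, -26, -15, 4, 9/2, 5, 16, 28, 40, 40.78, 48, 72, 72]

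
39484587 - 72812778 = -33328191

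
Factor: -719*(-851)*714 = 2^1*3^1*7^1*17^1*23^1*37^1*719^1 = 436874466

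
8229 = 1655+6574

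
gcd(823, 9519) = 1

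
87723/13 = 6747+12/13 ≈ 6747.92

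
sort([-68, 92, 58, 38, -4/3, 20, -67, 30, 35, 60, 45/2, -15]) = [-68, -67, -15, -4/3, 20, 45/2, 30, 35, 38, 58, 60, 92]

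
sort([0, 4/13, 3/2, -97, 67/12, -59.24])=[-97, -59.24, 0, 4/13, 3/2, 67/12]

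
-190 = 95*(-2)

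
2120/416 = 5 + 5/52 ≈ 5.10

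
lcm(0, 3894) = 0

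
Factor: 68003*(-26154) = -1*2^1*3^2*13^1*1453^1*5231^1 = -1778550462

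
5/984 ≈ 0.00508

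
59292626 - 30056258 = 29236368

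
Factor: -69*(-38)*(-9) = -1*2^1*3^3*19^1*23^1 = -23598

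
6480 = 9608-3128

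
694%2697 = 694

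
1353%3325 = 1353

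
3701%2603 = 1098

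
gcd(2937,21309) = 3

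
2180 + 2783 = 4963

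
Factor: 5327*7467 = 3^1*7^1*19^1*131^1*761^1 = 39776709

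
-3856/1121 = -3 - 493/1121 ≈ -3.44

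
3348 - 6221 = -2873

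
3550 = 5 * 710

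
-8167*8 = -65336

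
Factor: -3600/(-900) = 2^2 = 4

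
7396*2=14792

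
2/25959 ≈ 0.0000770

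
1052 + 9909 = 10961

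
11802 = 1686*7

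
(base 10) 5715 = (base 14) 2123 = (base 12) 3383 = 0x1653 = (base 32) 5ij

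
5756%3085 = 2671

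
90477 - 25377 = 65100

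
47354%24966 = 22388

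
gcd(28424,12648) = 136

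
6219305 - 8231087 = -2011782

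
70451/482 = 146 + 79/482 ≈ 146.16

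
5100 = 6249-1149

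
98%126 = 98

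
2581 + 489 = 3070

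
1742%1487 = 255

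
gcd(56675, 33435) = 5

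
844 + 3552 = 4396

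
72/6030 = 4/335≈0.0119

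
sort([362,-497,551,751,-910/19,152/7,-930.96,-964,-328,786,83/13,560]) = [-964,-930.96,-497,-328,-910/19,83/13,152/7,362,551,560,751,786]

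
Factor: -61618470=-1*2^1*3^1*5^1*131^1*15679^1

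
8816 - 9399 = -583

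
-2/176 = -1/88 ≈ -0.0114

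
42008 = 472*89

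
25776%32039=25776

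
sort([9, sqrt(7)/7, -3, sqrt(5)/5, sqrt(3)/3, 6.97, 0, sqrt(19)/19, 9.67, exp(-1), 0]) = [-3, 0, 0, sqrt(19)/19, exp(-1), sqrt(7)/7, sqrt(5)/5, sqrt(3)/3, 6.97, 9, 9.67]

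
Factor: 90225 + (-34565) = 2^2 * 5^1 * 11^2 * 23^1 = 55660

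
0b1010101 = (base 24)3d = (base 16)55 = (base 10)85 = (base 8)125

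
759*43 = 32637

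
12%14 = 12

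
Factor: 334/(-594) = -1*3^(-3)*11^(-1)*167^1 = -167/297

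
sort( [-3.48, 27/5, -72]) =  [-72, -3.48, 27/5]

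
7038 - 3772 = 3266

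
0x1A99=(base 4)1222121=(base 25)AM9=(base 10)6809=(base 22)E1B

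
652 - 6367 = -5715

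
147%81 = 66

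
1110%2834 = 1110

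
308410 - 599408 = -290998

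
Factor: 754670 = 2^1 * 5^1 * 7^1 * 10781^1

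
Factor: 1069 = 1069^1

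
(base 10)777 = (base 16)309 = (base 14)3d7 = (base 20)1ih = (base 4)30021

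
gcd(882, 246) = 6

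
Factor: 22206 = 2^1*3^1*3701^1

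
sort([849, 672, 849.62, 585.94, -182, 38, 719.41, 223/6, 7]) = [-182, 7, 223/6, 38, 585.94, 672, 719.41, 849, 849.62]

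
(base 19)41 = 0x4d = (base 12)65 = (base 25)32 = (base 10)77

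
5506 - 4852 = 654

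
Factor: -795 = -1*3^1*5^1*53^1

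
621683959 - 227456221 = 394227738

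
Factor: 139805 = 5^1*27961^1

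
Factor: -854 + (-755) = -1*1609^1 = -1609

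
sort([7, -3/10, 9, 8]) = [-3/10, 7, 8, 9]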